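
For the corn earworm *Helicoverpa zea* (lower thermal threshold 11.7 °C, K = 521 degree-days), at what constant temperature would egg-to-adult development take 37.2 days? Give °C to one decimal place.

25.7 °C

Required daily accumulation = 521 / 37.2 = 14.005 DD/day.
T = T_base + 14.005 = 11.7 + 14.005 = 25.705 ≈ 25.7 °C.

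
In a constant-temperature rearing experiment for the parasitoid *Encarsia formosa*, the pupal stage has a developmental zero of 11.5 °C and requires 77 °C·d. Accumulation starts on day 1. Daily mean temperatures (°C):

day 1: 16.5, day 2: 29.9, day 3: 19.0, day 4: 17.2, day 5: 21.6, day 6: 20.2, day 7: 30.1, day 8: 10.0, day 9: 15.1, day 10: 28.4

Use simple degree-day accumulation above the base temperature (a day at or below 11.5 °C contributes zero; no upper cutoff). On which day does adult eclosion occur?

Daily DD above 11.5 °C: 5.0, 18.4, 7.5, 5.7, 10.1, 8.7, 18.6, 0.0, 3.6, 16.9.
Cumulative: 5.0, 23.4, 30.9, 36.6, 46.7, 55.4, 74.0, 74.0, 77.6, 94.5.
The total first reaches 77 DD on day 9.

day 9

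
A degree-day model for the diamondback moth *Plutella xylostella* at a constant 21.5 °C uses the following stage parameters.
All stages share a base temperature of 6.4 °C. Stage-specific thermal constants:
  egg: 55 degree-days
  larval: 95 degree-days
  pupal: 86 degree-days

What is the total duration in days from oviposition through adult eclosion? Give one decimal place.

Daily accumulation at 21.5 °C = 21.5 − 6.4 = 15.1 DD/day.
Total K = 55 + 95 + 86 = 236 DD.
Total duration = 236 / 15.1 = 15.629 ≈ 15.6 days.

15.6 days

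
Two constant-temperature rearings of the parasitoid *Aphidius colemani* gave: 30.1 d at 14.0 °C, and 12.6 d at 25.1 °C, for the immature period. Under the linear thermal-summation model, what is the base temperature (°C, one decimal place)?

Under the model K = D·(T − T_b), so D₁·(T₁ − T_b) = D₂·(T₂ − T_b).
30.1·(14.0 − T_b) = 12.6·(25.1 − T_b)
T_b = (30.1·14.0 − 12.6·25.1) / (30.1 − 12.6) = 105.14 / 17.5 = 6.008 °C ≈ 6.0 °C.

6.0 °C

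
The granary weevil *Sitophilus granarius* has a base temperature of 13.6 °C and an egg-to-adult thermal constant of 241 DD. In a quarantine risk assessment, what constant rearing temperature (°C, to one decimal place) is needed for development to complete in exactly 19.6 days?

Required daily accumulation = 241 / 19.6 = 12.296 DD/day.
T = T_base + 12.296 = 13.6 + 12.296 = 25.896 ≈ 25.9 °C.

25.9 °C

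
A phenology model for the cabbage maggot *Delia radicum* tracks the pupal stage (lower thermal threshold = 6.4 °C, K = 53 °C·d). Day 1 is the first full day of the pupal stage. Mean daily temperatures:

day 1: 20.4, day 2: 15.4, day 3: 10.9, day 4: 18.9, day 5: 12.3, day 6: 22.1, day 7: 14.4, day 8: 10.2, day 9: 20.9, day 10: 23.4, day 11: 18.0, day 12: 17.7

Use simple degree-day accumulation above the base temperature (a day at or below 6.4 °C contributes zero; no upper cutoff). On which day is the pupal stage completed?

Daily DD above 6.4 °C: 14.0, 9.0, 4.5, 12.5, 5.9, 15.7, 8.0, 3.8, 14.5, 17.0, 11.6, 11.3.
Cumulative: 14.0, 23.0, 27.5, 40.0, 45.9, 61.6, 69.6, 73.4, 87.9, 104.9, 116.5, 127.8.
The total first reaches 53 DD on day 6.

day 6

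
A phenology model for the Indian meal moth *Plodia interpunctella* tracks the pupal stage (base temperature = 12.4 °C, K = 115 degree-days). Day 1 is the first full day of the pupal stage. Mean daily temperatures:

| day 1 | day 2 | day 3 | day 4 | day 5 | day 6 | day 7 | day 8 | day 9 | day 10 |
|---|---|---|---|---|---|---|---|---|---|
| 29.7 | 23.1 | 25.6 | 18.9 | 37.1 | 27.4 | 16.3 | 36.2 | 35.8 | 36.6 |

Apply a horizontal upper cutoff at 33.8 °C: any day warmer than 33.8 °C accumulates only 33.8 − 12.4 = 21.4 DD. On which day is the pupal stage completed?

day 9

Daily DD above 12.4 °C (capped at 21.4): 17.3, 10.7, 13.2, 6.5, 21.4, 15.0, 3.9, 21.4, 21.4, 21.4.
Cumulative: 17.3, 28.0, 41.2, 47.7, 69.1, 84.1, 88.0, 109.4, 130.8, 152.2.
The total first reaches 115 DD on day 9.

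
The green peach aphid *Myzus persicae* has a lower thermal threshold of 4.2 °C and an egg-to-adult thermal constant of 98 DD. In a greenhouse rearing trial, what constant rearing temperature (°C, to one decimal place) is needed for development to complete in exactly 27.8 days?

Required daily accumulation = 98 / 27.8 = 3.525 DD/day.
T = T_base + 3.525 = 4.2 + 3.525 = 7.725 ≈ 7.7 °C.

7.7 °C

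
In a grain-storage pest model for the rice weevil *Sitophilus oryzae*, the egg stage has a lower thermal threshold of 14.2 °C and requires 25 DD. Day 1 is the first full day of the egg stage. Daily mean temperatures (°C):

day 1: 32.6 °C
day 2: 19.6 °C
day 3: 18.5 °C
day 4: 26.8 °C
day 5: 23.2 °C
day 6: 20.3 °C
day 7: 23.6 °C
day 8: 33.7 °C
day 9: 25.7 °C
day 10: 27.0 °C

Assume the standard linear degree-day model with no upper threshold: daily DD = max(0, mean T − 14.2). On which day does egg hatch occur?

day 3

Daily DD above 14.2 °C: 18.4, 5.4, 4.3, 12.6, 9.0, 6.1, 9.4, 19.5, 11.5, 12.8.
Cumulative: 18.4, 23.8, 28.1, 40.7, 49.7, 55.8, 65.2, 84.7, 96.2, 109.0.
The total first reaches 25 DD on day 3.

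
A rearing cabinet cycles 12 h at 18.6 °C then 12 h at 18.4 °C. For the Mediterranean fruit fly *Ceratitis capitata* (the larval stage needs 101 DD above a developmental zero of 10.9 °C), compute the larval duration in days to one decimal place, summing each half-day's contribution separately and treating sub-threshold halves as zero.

13.3 days

Day half: max(0, 18.6 − 10.9) × 0.5 = 7.7 × 0.5 = 3.85 DD.
Night half: max(0, 18.4 − 10.9) × 0.5 = 7.5 × 0.5 = 3.75 DD.
Per 24 h: 7.60 DD/day.
Duration = 101 / 7.60 = 13.289 ≈ 13.3 days.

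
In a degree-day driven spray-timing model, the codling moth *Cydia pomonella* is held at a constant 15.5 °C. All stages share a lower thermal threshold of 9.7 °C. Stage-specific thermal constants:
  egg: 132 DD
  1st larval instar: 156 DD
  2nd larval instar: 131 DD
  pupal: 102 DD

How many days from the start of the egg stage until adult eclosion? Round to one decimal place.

Daily accumulation at 15.5 °C = 15.5 − 9.7 = 5.8 DD/day.
Total K = 132 + 156 + 131 + 102 = 521 DD.
Total duration = 521 / 5.8 = 89.828 ≈ 89.8 days.

89.8 days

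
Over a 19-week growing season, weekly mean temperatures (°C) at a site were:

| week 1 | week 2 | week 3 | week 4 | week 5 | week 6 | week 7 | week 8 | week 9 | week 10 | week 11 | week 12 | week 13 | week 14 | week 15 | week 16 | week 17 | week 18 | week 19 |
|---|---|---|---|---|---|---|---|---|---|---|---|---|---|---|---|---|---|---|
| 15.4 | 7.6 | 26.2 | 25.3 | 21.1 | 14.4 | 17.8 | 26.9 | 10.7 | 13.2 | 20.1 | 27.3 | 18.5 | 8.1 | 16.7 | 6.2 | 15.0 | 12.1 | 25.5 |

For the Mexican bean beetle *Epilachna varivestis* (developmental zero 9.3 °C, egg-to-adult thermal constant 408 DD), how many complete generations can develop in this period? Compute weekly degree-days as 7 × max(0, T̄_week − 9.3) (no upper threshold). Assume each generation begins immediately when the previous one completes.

2 generations

Weekly DD (7 × max(0, T̄ − 9.3)): 42.7, 0.0, 118.3, 112.0, 82.6, 35.7, 59.5, 123.2, 9.8, 27.3, 75.6, 126.0, 64.4, 0.0, 51.8, 0.0, 39.9, 19.6, 113.4.
Season total = 1101.8 DD.
Complete generations = ⌊1101.8 / 408⌋ = 2.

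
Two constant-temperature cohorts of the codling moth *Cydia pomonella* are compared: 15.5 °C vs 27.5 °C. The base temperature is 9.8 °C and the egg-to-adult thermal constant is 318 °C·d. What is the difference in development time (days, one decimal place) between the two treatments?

37.8 days

At 15.5 °C: 318 / (15.5 − 9.8) = 318 / 5.7 = 55.789 d.
At 27.5 °C: 318 / (27.5 − 9.8) = 318 / 17.7 = 17.966 d.
Difference = |55.789 − 17.966| = 37.823 ≈ 37.8 days.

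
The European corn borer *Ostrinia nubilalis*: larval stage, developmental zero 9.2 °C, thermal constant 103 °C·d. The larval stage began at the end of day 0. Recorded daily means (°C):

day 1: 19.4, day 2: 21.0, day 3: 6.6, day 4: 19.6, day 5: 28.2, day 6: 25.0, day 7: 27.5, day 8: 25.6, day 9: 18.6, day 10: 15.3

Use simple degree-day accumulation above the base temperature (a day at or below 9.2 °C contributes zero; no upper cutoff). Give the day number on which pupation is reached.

Daily DD above 9.2 °C: 10.2, 11.8, 0.0, 10.4, 19.0, 15.8, 18.3, 16.4, 9.4, 6.1.
Cumulative: 10.2, 22.0, 22.0, 32.4, 51.4, 67.2, 85.5, 101.9, 111.3, 117.4.
The total first reaches 103 DD on day 9.

day 9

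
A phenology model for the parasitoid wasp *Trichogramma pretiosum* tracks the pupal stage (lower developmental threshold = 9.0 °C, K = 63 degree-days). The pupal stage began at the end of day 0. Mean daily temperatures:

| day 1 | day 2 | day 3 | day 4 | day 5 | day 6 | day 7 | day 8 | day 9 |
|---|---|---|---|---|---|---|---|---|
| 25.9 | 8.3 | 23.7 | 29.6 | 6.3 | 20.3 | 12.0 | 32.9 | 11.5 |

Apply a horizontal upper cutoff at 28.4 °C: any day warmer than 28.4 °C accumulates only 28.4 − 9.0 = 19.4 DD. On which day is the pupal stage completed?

Daily DD above 9.0 °C (capped at 19.4): 16.9, 0.0, 14.7, 19.4, 0.0, 11.3, 3.0, 19.4, 2.5.
Cumulative: 16.9, 16.9, 31.6, 51.0, 51.0, 62.3, 65.3, 84.7, 87.2.
The total first reaches 63 DD on day 7.

day 7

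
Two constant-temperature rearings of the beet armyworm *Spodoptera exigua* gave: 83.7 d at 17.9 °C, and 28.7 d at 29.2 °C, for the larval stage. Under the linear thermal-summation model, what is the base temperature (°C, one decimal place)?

12.0 °C

Equal thermal constants: D₁(T₁ − T_b) = D₂(T₂ − T_b).
83.7·(17.9 − T_b) = 28.7·(29.2 − T_b)
T_b = (83.7·17.9 − 28.7·29.2) / (83.7 − 28.7) = 660.19 / 55.0 = 12.003 °C ≈ 12.0 °C.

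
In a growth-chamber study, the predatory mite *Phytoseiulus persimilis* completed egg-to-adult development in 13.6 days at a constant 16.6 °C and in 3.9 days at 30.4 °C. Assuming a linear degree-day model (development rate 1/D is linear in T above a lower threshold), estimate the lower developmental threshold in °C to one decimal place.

11.1 °C

Linear rate model ⇒ the product D·(T − T_b) is constant across temperatures.
13.6·(16.6 − T_b) = 3.9·(30.4 − T_b)
T_b = (13.6·16.6 − 3.9·30.4) / (13.6 − 3.9) = 107.20 / 9.7 = 11.052 °C ≈ 11.1 °C.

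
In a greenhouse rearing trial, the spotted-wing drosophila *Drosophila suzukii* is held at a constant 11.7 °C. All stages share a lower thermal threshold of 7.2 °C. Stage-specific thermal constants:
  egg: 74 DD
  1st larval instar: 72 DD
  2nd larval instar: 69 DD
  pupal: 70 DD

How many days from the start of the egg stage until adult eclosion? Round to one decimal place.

Daily accumulation at 11.7 °C = 11.7 − 7.2 = 4.5 DD/day.
Total K = 74 + 72 + 69 + 70 = 285 DD.
Total duration = 285 / 4.5 = 63.333 ≈ 63.3 days.

63.3 days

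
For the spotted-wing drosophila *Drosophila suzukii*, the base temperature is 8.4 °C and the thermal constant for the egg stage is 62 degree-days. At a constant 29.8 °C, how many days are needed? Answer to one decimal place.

Daily accumulation = 29.8 − 8.4 = 21.4 DD/day.
Duration = 62 / 21.4 = 2.897 ≈ 2.9 days.

2.9 days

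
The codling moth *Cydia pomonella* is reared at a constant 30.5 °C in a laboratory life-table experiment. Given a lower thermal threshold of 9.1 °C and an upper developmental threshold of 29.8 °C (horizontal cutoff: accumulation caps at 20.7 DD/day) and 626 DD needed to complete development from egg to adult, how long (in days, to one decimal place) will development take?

30.2 days

Temperature 30.5 °C exceeds the upper threshold, so daily accumulation caps at 29.8 − 9.1 = 20.7 DD/day.
Duration = 626 / 20.7 = 30.242 ≈ 30.2 days.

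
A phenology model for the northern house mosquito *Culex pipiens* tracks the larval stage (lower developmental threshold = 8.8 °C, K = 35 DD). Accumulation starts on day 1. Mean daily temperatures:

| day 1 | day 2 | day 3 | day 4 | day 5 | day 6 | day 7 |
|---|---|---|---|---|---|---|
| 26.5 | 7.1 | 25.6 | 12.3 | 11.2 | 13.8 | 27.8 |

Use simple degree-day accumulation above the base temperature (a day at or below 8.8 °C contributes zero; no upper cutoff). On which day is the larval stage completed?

Daily DD above 8.8 °C: 17.7, 0.0, 16.8, 3.5, 2.4, 5.0, 19.0.
Cumulative: 17.7, 17.7, 34.5, 38.0, 40.4, 45.4, 64.4.
The total first reaches 35 DD on day 4.

day 4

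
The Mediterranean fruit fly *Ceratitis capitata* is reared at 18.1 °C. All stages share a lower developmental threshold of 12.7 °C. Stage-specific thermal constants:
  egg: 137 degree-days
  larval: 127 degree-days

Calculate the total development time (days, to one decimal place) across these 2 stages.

48.9 days

Daily accumulation at 18.1 °C = 18.1 − 12.7 = 5.4 DD/day.
Total K = 137 + 127 = 264 DD.
Total duration = 264 / 5.4 = 48.889 ≈ 48.9 days.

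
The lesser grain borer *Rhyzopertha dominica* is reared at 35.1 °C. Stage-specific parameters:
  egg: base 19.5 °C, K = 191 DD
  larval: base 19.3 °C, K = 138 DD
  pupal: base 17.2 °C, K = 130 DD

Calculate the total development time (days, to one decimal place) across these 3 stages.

egg: 191 / (35.1 − 19.5) = 191 / 15.6 = 12.244 d.
larval: 138 / (35.1 − 19.3) = 138 / 15.8 = 8.734 d.
pupal: 130 / (35.1 − 17.2) = 130 / 17.9 = 7.263 d.
Sum = 28.240 ≈ 28.2 days.

28.2 days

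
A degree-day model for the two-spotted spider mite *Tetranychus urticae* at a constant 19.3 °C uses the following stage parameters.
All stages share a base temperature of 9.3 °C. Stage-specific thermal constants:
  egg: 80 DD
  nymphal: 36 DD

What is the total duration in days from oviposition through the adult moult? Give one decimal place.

Daily accumulation at 19.3 °C = 19.3 − 9.3 = 10.0 DD/day.
Total K = 80 + 36 = 116 DD.
Total duration = 116 / 10.0 = 11.600 ≈ 11.6 days.

11.6 days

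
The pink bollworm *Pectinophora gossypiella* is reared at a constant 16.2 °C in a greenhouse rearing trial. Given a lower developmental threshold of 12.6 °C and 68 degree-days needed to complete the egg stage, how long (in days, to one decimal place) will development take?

18.9 days

Daily accumulation = 16.2 − 12.6 = 3.6 DD/day.
Duration = 68 / 3.6 = 18.889 ≈ 18.9 days.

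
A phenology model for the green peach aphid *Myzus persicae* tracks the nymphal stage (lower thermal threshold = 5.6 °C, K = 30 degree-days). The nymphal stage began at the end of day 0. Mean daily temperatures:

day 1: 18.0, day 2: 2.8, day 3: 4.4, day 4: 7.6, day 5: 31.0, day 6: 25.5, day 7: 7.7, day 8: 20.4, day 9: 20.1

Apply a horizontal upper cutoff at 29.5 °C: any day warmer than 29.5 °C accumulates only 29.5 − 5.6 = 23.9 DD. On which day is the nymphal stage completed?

Daily DD above 5.6 °C (capped at 23.9): 12.4, 0.0, 0.0, 2.0, 23.9, 19.9, 2.1, 14.8, 14.5.
Cumulative: 12.4, 12.4, 12.4, 14.4, 38.3, 58.2, 60.3, 75.1, 89.6.
The total first reaches 30 DD on day 5.

day 5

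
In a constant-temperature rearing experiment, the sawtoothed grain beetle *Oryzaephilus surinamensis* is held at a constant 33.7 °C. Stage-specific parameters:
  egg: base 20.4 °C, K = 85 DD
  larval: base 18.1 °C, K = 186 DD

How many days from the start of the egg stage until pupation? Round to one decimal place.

egg: 85 / (33.7 − 20.4) = 85 / 13.3 = 6.391 d.
larval: 186 / (33.7 − 18.1) = 186 / 15.6 = 11.923 d.
Sum = 18.314 ≈ 18.3 days.

18.3 days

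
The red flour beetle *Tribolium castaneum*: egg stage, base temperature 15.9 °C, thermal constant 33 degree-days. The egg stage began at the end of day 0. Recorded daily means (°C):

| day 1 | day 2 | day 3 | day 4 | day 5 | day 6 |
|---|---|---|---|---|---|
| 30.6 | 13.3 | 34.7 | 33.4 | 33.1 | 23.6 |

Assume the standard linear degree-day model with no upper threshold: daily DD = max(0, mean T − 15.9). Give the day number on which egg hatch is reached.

Daily DD above 15.9 °C: 14.7, 0.0, 18.8, 17.5, 17.2, 7.7.
Cumulative: 14.7, 14.7, 33.5, 51.0, 68.2, 75.9.
The total first reaches 33 DD on day 3.

day 3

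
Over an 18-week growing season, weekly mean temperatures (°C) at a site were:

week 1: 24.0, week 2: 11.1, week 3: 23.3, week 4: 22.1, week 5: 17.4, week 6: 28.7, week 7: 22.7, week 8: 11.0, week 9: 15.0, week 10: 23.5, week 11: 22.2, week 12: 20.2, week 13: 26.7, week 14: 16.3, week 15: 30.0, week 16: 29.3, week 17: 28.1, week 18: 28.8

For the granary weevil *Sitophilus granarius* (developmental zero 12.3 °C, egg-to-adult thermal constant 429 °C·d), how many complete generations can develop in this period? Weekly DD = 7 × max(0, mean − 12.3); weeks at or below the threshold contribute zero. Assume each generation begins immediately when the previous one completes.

Weekly DD (7 × max(0, T̄ − 12.3)): 81.9, 0.0, 77.0, 68.6, 35.7, 114.8, 72.8, 0.0, 18.9, 78.4, 69.3, 55.3, 100.8, 28.0, 123.9, 119.0, 110.6, 115.5.
Season total = 1270.5 DD.
Complete generations = ⌊1270.5 / 429⌋ = 2.

2 generations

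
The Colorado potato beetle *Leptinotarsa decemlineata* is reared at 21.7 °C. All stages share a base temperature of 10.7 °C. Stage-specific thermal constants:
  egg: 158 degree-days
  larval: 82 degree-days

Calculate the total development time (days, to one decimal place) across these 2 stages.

Daily accumulation at 21.7 °C = 21.7 − 10.7 = 11.0 DD/day.
Total K = 158 + 82 = 240 DD.
Total duration = 240 / 11.0 = 21.818 ≈ 21.8 days.

21.8 days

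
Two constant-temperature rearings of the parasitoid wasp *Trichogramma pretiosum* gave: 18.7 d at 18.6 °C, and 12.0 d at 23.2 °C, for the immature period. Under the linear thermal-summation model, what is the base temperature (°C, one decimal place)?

Equal thermal constants: D₁(T₁ − T_b) = D₂(T₂ − T_b).
18.7·(18.6 − T_b) = 12.0·(23.2 − T_b)
T_b = (18.7·18.6 − 12.0·23.2) / (18.7 − 12.0) = 69.42 / 6.7 = 10.361 °C ≈ 10.4 °C.

10.4 °C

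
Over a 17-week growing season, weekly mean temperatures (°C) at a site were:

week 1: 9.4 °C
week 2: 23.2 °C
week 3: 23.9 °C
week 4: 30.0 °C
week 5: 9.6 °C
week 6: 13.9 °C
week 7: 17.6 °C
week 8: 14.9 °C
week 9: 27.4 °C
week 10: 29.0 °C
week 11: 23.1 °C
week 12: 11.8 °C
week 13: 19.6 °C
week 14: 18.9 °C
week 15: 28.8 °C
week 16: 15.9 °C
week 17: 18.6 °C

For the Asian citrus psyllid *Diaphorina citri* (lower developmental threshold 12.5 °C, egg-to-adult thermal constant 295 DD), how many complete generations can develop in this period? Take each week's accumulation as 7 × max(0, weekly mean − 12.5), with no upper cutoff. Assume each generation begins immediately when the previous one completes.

Weekly DD (7 × max(0, T̄ − 12.5)): 0.0, 74.9, 79.8, 122.5, 0.0, 9.8, 35.7, 16.8, 104.3, 115.5, 74.2, 0.0, 49.7, 44.8, 114.1, 23.8, 42.7.
Season total = 908.6 DD.
Complete generations = ⌊908.6 / 295⌋ = 3.

3 generations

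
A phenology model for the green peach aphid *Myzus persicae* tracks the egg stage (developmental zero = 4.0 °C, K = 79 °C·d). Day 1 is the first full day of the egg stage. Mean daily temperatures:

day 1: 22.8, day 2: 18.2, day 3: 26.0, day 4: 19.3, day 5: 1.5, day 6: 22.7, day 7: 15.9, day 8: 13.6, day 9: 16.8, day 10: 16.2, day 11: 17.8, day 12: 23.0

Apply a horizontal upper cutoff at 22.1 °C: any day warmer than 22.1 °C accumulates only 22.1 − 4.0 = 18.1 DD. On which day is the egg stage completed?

day 6

Daily DD above 4.0 °C (capped at 18.1): 18.1, 14.2, 18.1, 15.3, 0.0, 18.1, 11.9, 9.6, 12.8, 12.2, 13.8, 18.1.
Cumulative: 18.1, 32.3, 50.4, 65.7, 65.7, 83.8, 95.7, 105.3, 118.1, 130.3, 144.1, 162.2.
The total first reaches 79 DD on day 6.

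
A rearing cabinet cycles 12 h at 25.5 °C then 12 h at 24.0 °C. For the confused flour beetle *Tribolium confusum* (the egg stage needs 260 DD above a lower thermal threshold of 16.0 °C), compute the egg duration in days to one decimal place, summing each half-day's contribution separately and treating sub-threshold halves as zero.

29.7 days

Day half: max(0, 25.5 − 16.0) × 0.5 = 9.5 × 0.5 = 4.75 DD.
Night half: max(0, 24.0 − 16.0) × 0.5 = 8.0 × 0.5 = 4.00 DD.
Per 24 h: 8.75 DD/day.
Duration = 260 / 8.75 = 29.714 ≈ 29.7 days.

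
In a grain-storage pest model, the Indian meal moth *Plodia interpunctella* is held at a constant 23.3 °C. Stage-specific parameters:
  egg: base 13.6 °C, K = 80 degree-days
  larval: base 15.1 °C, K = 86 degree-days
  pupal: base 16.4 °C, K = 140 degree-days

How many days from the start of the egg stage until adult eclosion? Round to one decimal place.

egg: 80 / (23.3 − 13.6) = 80 / 9.7 = 8.247 d.
larval: 86 / (23.3 − 15.1) = 86 / 8.2 = 10.488 d.
pupal: 140 / (23.3 − 16.4) = 140 / 6.9 = 20.290 d.
Sum = 39.025 ≈ 39.0 days.

39.0 days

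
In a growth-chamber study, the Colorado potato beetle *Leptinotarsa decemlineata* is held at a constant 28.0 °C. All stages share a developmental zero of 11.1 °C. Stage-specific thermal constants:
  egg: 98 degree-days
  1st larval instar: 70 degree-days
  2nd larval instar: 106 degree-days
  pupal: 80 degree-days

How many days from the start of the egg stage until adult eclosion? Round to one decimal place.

20.9 days

Daily accumulation at 28.0 °C = 28.0 − 11.1 = 16.9 DD/day.
Total K = 98 + 70 + 106 + 80 = 354 DD.
Total duration = 354 / 16.9 = 20.947 ≈ 20.9 days.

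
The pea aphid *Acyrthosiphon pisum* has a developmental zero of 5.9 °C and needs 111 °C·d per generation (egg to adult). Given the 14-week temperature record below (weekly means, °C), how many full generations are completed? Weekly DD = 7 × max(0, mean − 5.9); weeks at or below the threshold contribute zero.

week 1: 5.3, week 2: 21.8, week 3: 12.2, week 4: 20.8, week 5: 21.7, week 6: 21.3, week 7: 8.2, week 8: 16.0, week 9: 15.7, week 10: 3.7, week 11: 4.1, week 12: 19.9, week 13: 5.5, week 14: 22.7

7 generations

Weekly DD (7 × max(0, T̄ − 5.9)): 0.0, 111.3, 44.1, 104.3, 110.6, 107.8, 16.1, 70.7, 68.6, 0.0, 0.0, 98.0, 0.0, 117.6.
Season total = 849.1 DD.
Complete generations = ⌊849.1 / 111⌋ = 7.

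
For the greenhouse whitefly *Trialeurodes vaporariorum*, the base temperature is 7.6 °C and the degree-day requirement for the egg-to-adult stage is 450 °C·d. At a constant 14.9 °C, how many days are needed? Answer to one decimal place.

61.6 days

Daily accumulation = 14.9 − 7.6 = 7.3 DD/day.
Duration = 450 / 7.3 = 61.644 ≈ 61.6 days.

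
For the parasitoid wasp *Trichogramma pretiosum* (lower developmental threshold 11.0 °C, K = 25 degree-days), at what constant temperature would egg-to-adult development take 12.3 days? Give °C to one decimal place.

Required daily accumulation = 25 / 12.3 = 2.033 DD/day.
T = T_base + 2.033 = 11.0 + 2.033 = 13.033 ≈ 13.0 °C.

13.0 °C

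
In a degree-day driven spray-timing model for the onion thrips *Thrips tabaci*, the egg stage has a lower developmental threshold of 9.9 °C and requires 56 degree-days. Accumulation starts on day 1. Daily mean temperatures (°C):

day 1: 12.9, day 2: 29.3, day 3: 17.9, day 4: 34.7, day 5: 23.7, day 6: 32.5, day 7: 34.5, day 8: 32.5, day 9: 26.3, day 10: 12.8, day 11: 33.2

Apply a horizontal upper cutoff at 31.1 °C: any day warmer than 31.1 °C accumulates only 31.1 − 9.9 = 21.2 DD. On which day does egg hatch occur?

day 5

Daily DD above 9.9 °C (capped at 21.2): 3.0, 19.4, 8.0, 21.2, 13.8, 21.2, 21.2, 21.2, 16.4, 2.9, 21.2.
Cumulative: 3.0, 22.4, 30.4, 51.6, 65.4, 86.6, 107.8, 129.0, 145.4, 148.3, 169.5.
The total first reaches 56 DD on day 5.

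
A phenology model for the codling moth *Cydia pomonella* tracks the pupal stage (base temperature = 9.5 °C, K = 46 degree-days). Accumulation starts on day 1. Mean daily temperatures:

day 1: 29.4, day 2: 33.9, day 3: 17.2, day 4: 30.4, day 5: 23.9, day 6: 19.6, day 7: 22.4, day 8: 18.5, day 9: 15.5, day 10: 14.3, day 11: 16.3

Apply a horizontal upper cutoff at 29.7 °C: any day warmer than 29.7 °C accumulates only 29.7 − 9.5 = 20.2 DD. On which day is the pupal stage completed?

Daily DD above 9.5 °C (capped at 20.2): 19.9, 20.2, 7.7, 20.2, 14.4, 10.1, 12.9, 9.0, 6.0, 4.8, 6.8.
Cumulative: 19.9, 40.1, 47.8, 68.0, 82.4, 92.5, 105.4, 114.4, 120.4, 125.2, 132.0.
The total first reaches 46 DD on day 3.

day 3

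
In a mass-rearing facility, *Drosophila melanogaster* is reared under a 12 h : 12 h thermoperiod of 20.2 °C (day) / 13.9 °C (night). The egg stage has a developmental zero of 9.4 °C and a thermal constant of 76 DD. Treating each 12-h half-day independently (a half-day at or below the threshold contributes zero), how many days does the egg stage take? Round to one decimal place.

9.9 days

Day half: max(0, 20.2 − 9.4) × 0.5 = 10.8 × 0.5 = 5.40 DD.
Night half: max(0, 13.9 − 9.4) × 0.5 = 4.5 × 0.5 = 2.25 DD.
Per 24 h: 7.65 DD/day.
Duration = 76 / 7.65 = 9.935 ≈ 9.9 days.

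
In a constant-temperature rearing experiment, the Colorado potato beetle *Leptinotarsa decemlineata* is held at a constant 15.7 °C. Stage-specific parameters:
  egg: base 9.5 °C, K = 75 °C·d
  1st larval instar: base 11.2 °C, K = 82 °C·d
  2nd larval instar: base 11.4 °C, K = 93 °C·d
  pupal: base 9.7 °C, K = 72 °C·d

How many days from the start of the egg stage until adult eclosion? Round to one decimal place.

63.9 days

egg: 75 / (15.7 − 9.5) = 75 / 6.2 = 12.097 d.
1st larval instar: 82 / (15.7 − 11.2) = 82 / 4.5 = 18.222 d.
2nd larval instar: 93 / (15.7 − 11.4) = 93 / 4.3 = 21.628 d.
pupal: 72 / (15.7 − 9.7) = 72 / 6.0 = 12.000 d.
Sum = 63.947 ≈ 63.9 days.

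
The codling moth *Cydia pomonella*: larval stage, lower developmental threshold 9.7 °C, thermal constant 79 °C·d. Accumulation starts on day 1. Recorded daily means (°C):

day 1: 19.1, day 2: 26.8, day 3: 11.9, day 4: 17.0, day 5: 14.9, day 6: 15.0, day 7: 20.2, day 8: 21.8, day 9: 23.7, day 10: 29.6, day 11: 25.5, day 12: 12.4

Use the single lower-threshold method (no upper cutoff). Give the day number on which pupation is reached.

Daily DD above 9.7 °C: 9.4, 17.1, 2.2, 7.3, 5.2, 5.3, 10.5, 12.1, 14.0, 19.9, 15.8, 2.7.
Cumulative: 9.4, 26.5, 28.7, 36.0, 41.2, 46.5, 57.0, 69.1, 83.1, 103.0, 118.8, 121.5.
The total first reaches 79 DD on day 9.

day 9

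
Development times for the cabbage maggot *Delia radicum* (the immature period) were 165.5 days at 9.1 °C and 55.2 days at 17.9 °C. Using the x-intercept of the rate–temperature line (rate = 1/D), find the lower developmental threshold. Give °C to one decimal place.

4.7 °C

Under the model K = D·(T − T_b), so D₁·(T₁ − T_b) = D₂·(T₂ − T_b).
165.5·(9.1 − T_b) = 55.2·(17.9 − T_b)
T_b = (165.5·9.1 − 55.2·17.9) / (165.5 − 55.2) = 517.97 / 110.3 = 4.696 °C ≈ 4.7 °C.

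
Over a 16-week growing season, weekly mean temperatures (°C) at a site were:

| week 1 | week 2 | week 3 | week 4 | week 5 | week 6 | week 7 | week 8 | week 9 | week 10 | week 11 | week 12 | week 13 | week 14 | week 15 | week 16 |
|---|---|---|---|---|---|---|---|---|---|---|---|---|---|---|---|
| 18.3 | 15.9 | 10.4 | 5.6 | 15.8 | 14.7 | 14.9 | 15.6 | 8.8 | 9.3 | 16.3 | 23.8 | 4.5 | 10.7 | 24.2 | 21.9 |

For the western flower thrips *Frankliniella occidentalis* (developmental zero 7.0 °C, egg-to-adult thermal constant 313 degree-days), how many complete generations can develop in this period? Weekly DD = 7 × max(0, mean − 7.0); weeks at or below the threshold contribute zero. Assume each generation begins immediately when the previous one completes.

2 generations

Weekly DD (7 × max(0, T̄ − 7.0)): 79.1, 62.3, 23.8, 0.0, 61.6, 53.9, 55.3, 60.2, 12.6, 16.1, 65.1, 117.6, 0.0, 25.9, 120.4, 104.3.
Season total = 858.2 DD.
Complete generations = ⌊858.2 / 313⌋ = 2.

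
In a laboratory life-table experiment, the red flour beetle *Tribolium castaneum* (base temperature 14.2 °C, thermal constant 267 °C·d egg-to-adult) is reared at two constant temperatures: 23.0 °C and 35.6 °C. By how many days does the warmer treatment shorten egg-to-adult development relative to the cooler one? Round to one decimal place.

At 23.0 °C: 267 / (23.0 − 14.2) = 267 / 8.8 = 30.341 d.
At 35.6 °C: 267 / (35.6 − 14.2) = 267 / 21.4 = 12.477 d.
Difference = |30.341 − 12.477| = 17.864 ≈ 17.9 days.

17.9 days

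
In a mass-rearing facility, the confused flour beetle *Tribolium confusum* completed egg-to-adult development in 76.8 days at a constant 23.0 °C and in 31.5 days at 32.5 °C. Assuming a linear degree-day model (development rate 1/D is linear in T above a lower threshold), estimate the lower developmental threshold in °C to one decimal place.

Linear rate model ⇒ the product D·(T − T_b) is constant across temperatures.
76.8·(23.0 − T_b) = 31.5·(32.5 − T_b)
T_b = (76.8·23.0 − 31.5·32.5) / (76.8 − 31.5) = 742.65 / 45.3 = 16.394 °C ≈ 16.4 °C.

16.4 °C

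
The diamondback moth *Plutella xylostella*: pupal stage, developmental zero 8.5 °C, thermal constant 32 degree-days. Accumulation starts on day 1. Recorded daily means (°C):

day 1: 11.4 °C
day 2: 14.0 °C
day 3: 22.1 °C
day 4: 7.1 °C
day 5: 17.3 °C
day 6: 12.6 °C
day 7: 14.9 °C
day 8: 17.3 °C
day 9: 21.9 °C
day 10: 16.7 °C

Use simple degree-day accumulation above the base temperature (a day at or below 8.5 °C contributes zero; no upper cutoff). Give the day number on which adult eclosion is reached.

Daily DD above 8.5 °C: 2.9, 5.5, 13.6, 0.0, 8.8, 4.1, 6.4, 8.8, 13.4, 8.2.
Cumulative: 2.9, 8.4, 22.0, 22.0, 30.8, 34.9, 41.3, 50.1, 63.5, 71.7.
The total first reaches 32 DD on day 6.

day 6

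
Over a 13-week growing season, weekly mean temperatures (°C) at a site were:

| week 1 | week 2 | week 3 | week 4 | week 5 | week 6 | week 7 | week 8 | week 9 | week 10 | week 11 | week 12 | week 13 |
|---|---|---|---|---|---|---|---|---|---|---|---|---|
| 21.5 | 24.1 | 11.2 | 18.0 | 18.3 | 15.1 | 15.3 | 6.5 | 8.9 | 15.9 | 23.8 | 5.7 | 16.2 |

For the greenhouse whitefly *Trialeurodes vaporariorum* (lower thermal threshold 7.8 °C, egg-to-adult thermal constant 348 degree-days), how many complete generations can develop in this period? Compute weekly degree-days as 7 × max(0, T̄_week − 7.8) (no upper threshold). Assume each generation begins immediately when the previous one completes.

Weekly DD (7 × max(0, T̄ − 7.8)): 95.9, 114.1, 23.8, 71.4, 73.5, 51.1, 52.5, 0.0, 7.7, 56.7, 112.0, 0.0, 58.8.
Season total = 717.5 DD.
Complete generations = ⌊717.5 / 348⌋ = 2.

2 generations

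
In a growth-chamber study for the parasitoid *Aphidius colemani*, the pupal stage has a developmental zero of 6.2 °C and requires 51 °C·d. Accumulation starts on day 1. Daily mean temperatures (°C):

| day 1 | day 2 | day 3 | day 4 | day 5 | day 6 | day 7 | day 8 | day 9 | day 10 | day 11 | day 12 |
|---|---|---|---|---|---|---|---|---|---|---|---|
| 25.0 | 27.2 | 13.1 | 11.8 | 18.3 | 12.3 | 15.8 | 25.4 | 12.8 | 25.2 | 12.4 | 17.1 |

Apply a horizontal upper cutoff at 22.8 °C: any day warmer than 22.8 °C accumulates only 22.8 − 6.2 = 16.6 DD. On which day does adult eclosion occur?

Daily DD above 6.2 °C (capped at 16.6): 16.6, 16.6, 6.9, 5.6, 12.1, 6.1, 9.6, 16.6, 6.6, 16.6, 6.2, 10.9.
Cumulative: 16.6, 33.2, 40.1, 45.7, 57.8, 63.9, 73.5, 90.1, 96.7, 113.3, 119.5, 130.4.
The total first reaches 51 DD on day 5.

day 5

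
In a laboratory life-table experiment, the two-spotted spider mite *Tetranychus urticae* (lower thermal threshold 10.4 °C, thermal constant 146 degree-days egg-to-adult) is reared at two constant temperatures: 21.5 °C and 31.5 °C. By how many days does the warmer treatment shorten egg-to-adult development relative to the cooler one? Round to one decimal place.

6.2 days

At 21.5 °C: 146 / (21.5 − 10.4) = 146 / 11.1 = 13.153 d.
At 31.5 °C: 146 / (31.5 − 10.4) = 146 / 21.1 = 6.919 d.
Difference = |13.153 − 6.919| = 6.234 ≈ 6.2 days.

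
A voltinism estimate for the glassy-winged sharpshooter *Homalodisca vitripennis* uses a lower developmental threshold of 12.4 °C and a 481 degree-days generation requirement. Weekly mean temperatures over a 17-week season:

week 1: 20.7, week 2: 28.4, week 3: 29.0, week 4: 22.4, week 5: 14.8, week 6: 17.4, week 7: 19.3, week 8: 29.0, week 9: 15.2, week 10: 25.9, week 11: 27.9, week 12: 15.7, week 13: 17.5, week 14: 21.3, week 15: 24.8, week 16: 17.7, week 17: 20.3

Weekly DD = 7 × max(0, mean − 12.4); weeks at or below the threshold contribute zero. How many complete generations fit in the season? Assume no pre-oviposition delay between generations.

Weekly DD (7 × max(0, T̄ − 12.4)): 58.1, 112.0, 116.2, 70.0, 16.8, 35.0, 48.3, 116.2, 19.6, 94.5, 108.5, 23.1, 35.7, 62.3, 86.8, 37.1, 55.3.
Season total = 1095.5 DD.
Complete generations = ⌊1095.5 / 481⌋ = 2.

2 generations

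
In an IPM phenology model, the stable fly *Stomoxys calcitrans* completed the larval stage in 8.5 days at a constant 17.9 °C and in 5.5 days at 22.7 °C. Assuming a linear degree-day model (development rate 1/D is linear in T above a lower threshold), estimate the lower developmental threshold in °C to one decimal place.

9.1 °C

Under the model K = D·(T − T_b), so D₁·(T₁ − T_b) = D₂·(T₂ − T_b).
8.5·(17.9 − T_b) = 5.5·(22.7 − T_b)
T_b = (8.5·17.9 − 5.5·22.7) / (8.5 − 5.5) = 27.30 / 3.0 = 9.100 °C ≈ 9.1 °C.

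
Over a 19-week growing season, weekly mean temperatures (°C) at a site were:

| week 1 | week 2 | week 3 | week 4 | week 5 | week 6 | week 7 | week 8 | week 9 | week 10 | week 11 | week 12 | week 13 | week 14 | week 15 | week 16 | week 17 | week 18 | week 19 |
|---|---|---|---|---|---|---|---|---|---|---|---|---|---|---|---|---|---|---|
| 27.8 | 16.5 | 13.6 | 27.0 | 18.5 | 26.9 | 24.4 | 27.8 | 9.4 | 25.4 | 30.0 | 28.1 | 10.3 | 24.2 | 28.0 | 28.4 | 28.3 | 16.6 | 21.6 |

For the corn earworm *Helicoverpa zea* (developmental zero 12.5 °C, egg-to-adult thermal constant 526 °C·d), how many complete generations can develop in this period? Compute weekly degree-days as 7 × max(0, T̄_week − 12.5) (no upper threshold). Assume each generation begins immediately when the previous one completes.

2 generations

Weekly DD (7 × max(0, T̄ − 12.5)): 107.1, 28.0, 7.7, 101.5, 42.0, 100.8, 83.3, 107.1, 0.0, 90.3, 122.5, 109.2, 0.0, 81.9, 108.5, 111.3, 110.6, 28.7, 63.7.
Season total = 1404.2 DD.
Complete generations = ⌊1404.2 / 526⌋ = 2.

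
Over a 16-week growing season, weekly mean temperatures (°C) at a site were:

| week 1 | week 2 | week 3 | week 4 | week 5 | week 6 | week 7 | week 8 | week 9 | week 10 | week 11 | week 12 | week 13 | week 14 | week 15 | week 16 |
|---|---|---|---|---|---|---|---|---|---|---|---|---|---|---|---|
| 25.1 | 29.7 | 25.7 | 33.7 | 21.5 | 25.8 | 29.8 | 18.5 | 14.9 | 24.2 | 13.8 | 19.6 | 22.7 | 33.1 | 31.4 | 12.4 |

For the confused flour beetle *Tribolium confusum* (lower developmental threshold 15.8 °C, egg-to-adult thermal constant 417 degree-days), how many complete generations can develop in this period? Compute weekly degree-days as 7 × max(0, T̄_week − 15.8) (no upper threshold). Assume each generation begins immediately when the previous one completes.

2 generations

Weekly DD (7 × max(0, T̄ − 15.8)): 65.1, 97.3, 69.3, 125.3, 39.9, 70.0, 98.0, 18.9, 0.0, 58.8, 0.0, 26.6, 48.3, 121.1, 109.2, 0.0.
Season total = 947.8 DD.
Complete generations = ⌊947.8 / 417⌋ = 2.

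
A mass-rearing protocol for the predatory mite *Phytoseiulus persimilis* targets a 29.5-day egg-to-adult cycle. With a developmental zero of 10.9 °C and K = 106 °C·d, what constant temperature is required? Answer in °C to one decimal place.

Required daily accumulation = 106 / 29.5 = 3.593 DD/day.
T = T_base + 3.593 = 10.9 + 3.593 = 14.493 ≈ 14.5 °C.

14.5 °C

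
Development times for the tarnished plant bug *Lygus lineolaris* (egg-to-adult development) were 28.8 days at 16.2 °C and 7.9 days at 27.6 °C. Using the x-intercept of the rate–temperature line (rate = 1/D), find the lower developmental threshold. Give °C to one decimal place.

Linear rate model ⇒ the product D·(T − T_b) is constant across temperatures.
28.8·(16.2 − T_b) = 7.9·(27.6 − T_b)
T_b = (28.8·16.2 − 7.9·27.6) / (28.8 − 7.9) = 248.52 / 20.9 = 11.891 °C ≈ 11.9 °C.

11.9 °C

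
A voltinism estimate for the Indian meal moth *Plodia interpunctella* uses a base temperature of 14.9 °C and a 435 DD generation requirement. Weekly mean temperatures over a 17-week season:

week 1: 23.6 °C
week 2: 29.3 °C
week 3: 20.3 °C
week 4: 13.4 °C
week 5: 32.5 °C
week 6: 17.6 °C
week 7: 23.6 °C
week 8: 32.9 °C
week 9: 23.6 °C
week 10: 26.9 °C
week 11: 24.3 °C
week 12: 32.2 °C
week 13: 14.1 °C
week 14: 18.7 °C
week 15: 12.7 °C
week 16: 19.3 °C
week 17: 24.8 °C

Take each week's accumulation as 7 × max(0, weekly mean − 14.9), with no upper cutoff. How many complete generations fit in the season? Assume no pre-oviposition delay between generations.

Weekly DD (7 × max(0, T̄ − 14.9)): 60.9, 100.8, 37.8, 0.0, 123.2, 18.9, 60.9, 126.0, 60.9, 84.0, 65.8, 121.1, 0.0, 26.6, 0.0, 30.8, 69.3.
Season total = 987.0 DD.
Complete generations = ⌊987.0 / 435⌋ = 2.

2 generations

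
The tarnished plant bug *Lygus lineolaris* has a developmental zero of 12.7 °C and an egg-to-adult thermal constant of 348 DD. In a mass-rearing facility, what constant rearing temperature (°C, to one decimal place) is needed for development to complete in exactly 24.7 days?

26.8 °C

Required daily accumulation = 348 / 24.7 = 14.089 DD/day.
T = T_base + 14.089 = 12.7 + 14.089 = 26.789 ≈ 26.8 °C.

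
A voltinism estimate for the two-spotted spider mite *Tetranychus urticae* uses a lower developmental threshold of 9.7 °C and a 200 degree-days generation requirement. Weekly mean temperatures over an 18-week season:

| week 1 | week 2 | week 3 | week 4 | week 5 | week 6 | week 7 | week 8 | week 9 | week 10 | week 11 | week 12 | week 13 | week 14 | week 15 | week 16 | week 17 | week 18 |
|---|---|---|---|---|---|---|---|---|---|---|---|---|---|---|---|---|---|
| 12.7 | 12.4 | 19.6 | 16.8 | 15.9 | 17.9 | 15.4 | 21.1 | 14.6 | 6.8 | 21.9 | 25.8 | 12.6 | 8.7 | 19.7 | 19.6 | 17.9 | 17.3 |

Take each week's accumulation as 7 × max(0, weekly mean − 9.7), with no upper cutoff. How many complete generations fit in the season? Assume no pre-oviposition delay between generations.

Weekly DD (7 × max(0, T̄ − 9.7)): 21.0, 18.9, 69.3, 49.7, 43.4, 57.4, 39.9, 79.8, 34.3, 0.0, 85.4, 112.7, 20.3, 0.0, 70.0, 69.3, 57.4, 53.2.
Season total = 882.0 DD.
Complete generations = ⌊882.0 / 200⌋ = 4.

4 generations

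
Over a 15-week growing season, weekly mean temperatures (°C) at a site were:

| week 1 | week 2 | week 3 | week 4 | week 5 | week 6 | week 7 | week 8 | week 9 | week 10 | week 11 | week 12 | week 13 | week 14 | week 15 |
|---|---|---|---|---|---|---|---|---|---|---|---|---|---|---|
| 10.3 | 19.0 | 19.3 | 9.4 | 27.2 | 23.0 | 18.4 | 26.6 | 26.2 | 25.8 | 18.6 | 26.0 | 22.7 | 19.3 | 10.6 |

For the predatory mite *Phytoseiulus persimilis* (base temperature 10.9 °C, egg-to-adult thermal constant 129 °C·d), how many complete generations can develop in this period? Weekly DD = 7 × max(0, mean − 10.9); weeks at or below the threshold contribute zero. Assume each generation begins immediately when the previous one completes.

Weekly DD (7 × max(0, T̄ − 10.9)): 0.0, 56.7, 58.8, 0.0, 114.1, 84.7, 52.5, 109.9, 107.1, 104.3, 53.9, 105.7, 82.6, 58.8, 0.0.
Season total = 989.1 DD.
Complete generations = ⌊989.1 / 129⌋ = 7.

7 generations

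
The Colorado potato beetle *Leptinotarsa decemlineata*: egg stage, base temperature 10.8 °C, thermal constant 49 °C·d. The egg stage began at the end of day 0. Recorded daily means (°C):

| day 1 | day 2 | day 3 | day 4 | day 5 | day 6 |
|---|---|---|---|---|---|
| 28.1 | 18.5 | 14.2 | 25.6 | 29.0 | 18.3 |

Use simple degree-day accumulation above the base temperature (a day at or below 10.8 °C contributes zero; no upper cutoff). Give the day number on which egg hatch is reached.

Daily DD above 10.8 °C: 17.3, 7.7, 3.4, 14.8, 18.2, 7.5.
Cumulative: 17.3, 25.0, 28.4, 43.2, 61.4, 68.9.
The total first reaches 49 DD on day 5.

day 5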